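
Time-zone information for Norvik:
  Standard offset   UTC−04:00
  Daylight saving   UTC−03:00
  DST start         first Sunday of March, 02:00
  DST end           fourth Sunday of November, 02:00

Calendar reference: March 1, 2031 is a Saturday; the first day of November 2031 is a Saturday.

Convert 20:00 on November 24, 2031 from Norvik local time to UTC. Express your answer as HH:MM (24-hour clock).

1 March 2031 is a Saturday, so the first Sunday is March 2.
1 November 2031 is a Saturday, so the first Sunday is November 2 and the fourth is November 23.
Daylight saving runs 2 March – 23 November; November 24, 2031 is outside that window, so Norvik is on standard time at UTC−04:00.
20:00 local + 4h = 00:00 UTC (rolling into the next day, 25 November 2031).

00:00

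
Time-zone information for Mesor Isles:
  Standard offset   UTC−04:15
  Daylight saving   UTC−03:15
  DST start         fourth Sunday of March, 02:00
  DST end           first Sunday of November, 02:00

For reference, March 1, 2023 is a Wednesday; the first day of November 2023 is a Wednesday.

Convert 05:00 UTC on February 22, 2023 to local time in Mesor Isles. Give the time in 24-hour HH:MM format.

00:45

1 March 2023 is a Wednesday, so the first Sunday is March 5 and the fourth is March 26.
1 November 2023 is a Wednesday, so the first Sunday is November 5.
At the standard offset (UTC−04:15), 05:00 UTC − 4h15m = 00:45 Mesor Isles standard time.
Daylight saving runs 26 March – 5 November; the standard-time date in Mesor Isles, February 22, 2023, is outside that window, so Mesor Isles is on standard time at UTC−04:15.
05:00 UTC − 4h15m = 00:45 local.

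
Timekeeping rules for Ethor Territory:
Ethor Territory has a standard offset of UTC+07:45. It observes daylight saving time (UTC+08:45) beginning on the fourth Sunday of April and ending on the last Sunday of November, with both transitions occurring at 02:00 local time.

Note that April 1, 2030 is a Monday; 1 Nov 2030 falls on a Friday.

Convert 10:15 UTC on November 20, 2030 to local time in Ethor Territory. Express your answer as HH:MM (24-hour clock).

19:00

1 April 2030 is a Monday, so the first Sunday is April 7 and the fourth is April 28.
1 November 2030 is a Friday, so Sundays fall on 3, 10, 17, 24; the last is November 24.
At the standard offset (UTC+07:45), 10:15 UTC + 7h45m = 18:00 Ethor Territory standard time.
The standard-time date in Ethor Territory, November 20, 2030, falls between 28 April and 24 November, so daylight saving is in effect and Ethor Territory is at UTC+08:45.
10:15 UTC + 8h45m = 19:00 local.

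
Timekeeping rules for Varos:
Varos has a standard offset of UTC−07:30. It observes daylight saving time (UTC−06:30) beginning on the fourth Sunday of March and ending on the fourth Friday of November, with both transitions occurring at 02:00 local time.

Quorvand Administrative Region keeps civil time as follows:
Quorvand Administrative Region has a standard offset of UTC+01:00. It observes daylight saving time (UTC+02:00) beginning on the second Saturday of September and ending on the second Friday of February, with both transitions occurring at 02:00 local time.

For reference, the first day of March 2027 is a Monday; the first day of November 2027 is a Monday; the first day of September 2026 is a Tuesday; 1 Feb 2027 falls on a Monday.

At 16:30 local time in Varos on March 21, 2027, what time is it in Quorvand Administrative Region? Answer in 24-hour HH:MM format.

01:00

1 March 2027 is a Monday, so the first Sunday is March 7 and the fourth is March 28.
1 November 2027 is a Monday, so the first Friday is November 5 and the fourth is November 26.
March 21, 2027 is outside the daylight-saving period (28 March – 26 November), so Varos is on standard time, UTC−07:30.
16:30 Varos + 7h30m = 00:00 UTC (rolling into the next day, 22 March 2027).
1 September 2026 is a Tuesday, so the first Saturday is September 5 and the second is September 12.
1 February 2027 is a Monday, so the first Friday is February 5 and the second is February 12.
At the standard offset (UTC+01:00), 00:00 UTC + 1h = 01:00 Quorvand Administrative Region standard time.
The standard-time date in Quorvand Administrative Region, March 22, 2027, does not fall between 12 September 2026 and 12 February 2027, so daylight saving is not in effect and Quorvand Administrative Region is at UTC+01:00.
00:00 UTC + 1h = 01:00 Quorvand Administrative Region.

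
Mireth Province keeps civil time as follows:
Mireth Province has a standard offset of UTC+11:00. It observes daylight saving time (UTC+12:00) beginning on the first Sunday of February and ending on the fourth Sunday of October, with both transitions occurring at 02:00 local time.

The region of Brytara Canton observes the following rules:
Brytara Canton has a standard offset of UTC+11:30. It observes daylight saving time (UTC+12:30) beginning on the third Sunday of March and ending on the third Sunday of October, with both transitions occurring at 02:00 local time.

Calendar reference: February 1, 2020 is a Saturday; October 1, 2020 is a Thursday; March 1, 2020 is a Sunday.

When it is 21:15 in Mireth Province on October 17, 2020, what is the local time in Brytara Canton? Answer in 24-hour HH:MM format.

21:45

1 February 2020 is a Saturday, so the first Sunday is February 2.
1 October 2020 is a Thursday, so the first Sunday is October 4 and the fourth is October 25.
Daylight saving runs 2 February – 25 October; October 17, 2020 is inside that window, so Mireth Province is at UTC+12:00.
21:15 Mireth Province − 12h = 09:15 UTC.
1 March 2020 is a Sunday, so the first Sunday is March 1 and the third is March 15.
1 October 2020 is a Thursday, so the first Sunday is October 4 and the third is October 18.
At the standard offset (UTC+11:30), 09:15 UTC + 11h30m = 20:45 Brytara Canton standard time.
Daylight saving runs 15 March – 18 October; the standard-time date in Brytara Canton, October 17, 2020, is inside that window, so Brytara Canton is at UTC+12:30.
09:15 UTC + 12h30m = 21:45 Brytara Canton.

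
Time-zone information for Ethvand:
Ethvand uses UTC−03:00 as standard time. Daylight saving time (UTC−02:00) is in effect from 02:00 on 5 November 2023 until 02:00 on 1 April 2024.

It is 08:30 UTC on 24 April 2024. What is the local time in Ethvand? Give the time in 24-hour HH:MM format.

At the standard offset (UTC−03:00), 08:30 UTC − 3h = 05:30 Ethvand standard time.
The standard-time date in Ethvand, 24 April 2024, is outside the daylight-saving period (5 November 2023 – 1 April 2024), so Ethvand is on standard time, UTC−03:00.
08:30 UTC − 3h = 05:30 local.

05:30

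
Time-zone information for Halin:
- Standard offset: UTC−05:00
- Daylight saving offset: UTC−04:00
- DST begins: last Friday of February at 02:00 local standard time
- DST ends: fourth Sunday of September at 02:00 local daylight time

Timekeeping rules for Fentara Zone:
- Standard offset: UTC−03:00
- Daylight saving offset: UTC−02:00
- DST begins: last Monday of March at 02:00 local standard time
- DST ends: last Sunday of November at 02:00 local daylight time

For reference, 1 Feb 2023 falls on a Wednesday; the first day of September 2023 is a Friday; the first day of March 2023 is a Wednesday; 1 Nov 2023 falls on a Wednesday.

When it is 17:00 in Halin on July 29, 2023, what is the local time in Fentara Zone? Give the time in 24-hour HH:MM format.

19:00

1 February 2023 is a Wednesday, so Fridays fall on 3, 10, 17, 24; the last is February 24.
1 September 2023 is a Friday, so the first Sunday is September 3 and the fourth is September 24.
Daylight saving runs 24 February – 24 September; July 29, 2023 is inside that window, so Halin is at UTC−04:00.
17:00 Halin + 4h = 21:00 UTC.
1 March 2023 is a Wednesday, so Mondays fall on 6, 13, 20, 27; the last is March 27.
1 November 2023 is a Wednesday, so Sundays fall on 5, 12, 19, 26; the last is November 26.
At the standard offset (UTC−03:00), 21:00 UTC − 3h = 18:00 Fentara Zone standard time.
The standard-time date in Fentara Zone, July 29, 2023, lies within the daylight-saving period (27 March – 26 November), so Fentara Zone is on daylight time, UTC−02:00.
21:00 UTC − 2h = 19:00 Fentara Zone.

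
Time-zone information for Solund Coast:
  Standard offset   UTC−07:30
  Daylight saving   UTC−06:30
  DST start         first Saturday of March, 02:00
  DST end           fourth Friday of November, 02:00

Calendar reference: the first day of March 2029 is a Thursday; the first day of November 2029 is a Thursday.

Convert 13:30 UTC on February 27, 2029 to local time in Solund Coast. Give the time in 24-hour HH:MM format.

1 March 2029 is a Thursday, so the first Saturday is March 3.
1 November 2029 is a Thursday, so the first Friday is November 2 and the fourth is November 23.
At the standard offset (UTC−07:30), 13:30 UTC − 7h30m = 06:00 Solund Coast standard time.
The standard-time date in Solund Coast, February 27, 2029, is outside the daylight-saving period (3 March – 23 November), so Solund Coast is on standard time, UTC−07:30.
13:30 UTC − 7h30m = 06:00 local.

06:00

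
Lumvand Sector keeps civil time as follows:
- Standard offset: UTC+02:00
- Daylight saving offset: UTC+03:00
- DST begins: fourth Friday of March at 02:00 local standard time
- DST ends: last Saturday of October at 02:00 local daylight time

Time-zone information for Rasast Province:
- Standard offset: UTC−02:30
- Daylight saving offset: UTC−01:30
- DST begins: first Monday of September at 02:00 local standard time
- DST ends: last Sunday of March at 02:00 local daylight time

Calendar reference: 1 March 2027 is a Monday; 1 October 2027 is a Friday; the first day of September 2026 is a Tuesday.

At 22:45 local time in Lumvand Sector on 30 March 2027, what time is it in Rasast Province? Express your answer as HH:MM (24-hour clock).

1 March 2027 is a Monday, so the first Friday is March 5 and the fourth is March 26.
1 October 2027 is a Friday, so Saturdays fall on 2, 9, 16, 23, 30; the last is October 30.
Daylight saving runs 26 March – 30 October; 30 March 2027 is inside that window, so Lumvand Sector is at UTC+03:00.
22:45 Lumvand Sector − 3h = 19:45 UTC.
1 September 2026 is a Tuesday, so the first Monday is September 7.
1 March 2027 is a Monday, so Sundays fall on 7, 14, 21, 28; the last is March 28.
At the standard offset (UTC−02:30), 19:45 UTC − 2h30m = 17:15 Rasast Province standard time.
The standard-time date in Rasast Province, 30 March 2027, does not fall between 7 September 2026 and 28 March 2027, so daylight saving is not in effect and Rasast Province is at UTC−02:30.
19:45 UTC − 2h30m = 17:15 Rasast Province.

17:15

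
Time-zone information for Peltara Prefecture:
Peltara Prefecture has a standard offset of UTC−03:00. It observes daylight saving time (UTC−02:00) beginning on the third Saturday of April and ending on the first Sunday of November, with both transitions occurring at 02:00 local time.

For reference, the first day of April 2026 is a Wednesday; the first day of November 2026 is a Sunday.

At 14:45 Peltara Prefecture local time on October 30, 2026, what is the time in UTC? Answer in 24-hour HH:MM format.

16:45

1 April 2026 is a Wednesday, so the first Saturday is April 4 and the third is April 18.
1 November 2026 is a Sunday, so the first Sunday is November 1.
October 30, 2026 falls between 18 April and 1 November, so daylight saving is in effect and Peltara Prefecture is at UTC−02:00.
14:45 local + 2h = 16:45 UTC.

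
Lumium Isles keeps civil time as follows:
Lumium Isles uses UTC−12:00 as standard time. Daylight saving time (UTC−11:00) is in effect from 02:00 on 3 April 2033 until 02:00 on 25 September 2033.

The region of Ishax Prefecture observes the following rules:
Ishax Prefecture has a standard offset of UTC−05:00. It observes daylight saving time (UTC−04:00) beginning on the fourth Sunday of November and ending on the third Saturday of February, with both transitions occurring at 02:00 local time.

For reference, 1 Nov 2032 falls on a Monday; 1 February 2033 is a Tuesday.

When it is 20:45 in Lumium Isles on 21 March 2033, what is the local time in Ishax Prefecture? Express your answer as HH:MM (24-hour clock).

03:45

21 March 2033 is outside the daylight-saving period (3 April – 25 September), so Lumium Isles is on standard time, UTC−12:00.
20:45 Lumium Isles + 12h = 08:45 UTC (rolling into the next day, 22 March 2033).
1 November 2032 is a Monday, so the first Sunday is November 7 and the fourth is November 28.
1 February 2033 is a Tuesday, so the first Saturday is February 5 and the third is February 19.
At the standard offset (UTC−05:00), 08:45 UTC − 5h = 03:45 Ishax Prefecture standard time.
Daylight saving runs 28 November 2032 – 19 February 2033; the standard-time date in Ishax Prefecture, 22 March 2033, is outside that window, so Ishax Prefecture is on standard time at UTC−05:00.
08:45 UTC − 5h = 03:45 Ishax Prefecture.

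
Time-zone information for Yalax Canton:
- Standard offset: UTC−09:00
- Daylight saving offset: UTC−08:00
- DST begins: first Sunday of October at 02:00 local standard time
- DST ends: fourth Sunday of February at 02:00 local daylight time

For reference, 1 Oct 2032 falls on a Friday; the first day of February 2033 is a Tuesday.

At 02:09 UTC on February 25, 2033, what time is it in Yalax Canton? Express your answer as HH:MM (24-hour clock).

1 October 2032 is a Friday, so the first Sunday is October 3.
1 February 2033 is a Tuesday, so the first Sunday is February 6 and the fourth is February 27.
At the standard offset (UTC−09:00), 02:09 UTC − 9h = 17:09 Yalax Canton standard time (rolling into the previous day, 24 February 2033).
Daylight saving runs 3 October 2032 – 27 February 2033; the standard-time date in Yalax Canton, February 24, 2033, is inside that window, so Yalax Canton is at UTC−08:00.
02:09 UTC − 8h = 18:09 local (rolling into the previous day, 24 February 2033).

18:09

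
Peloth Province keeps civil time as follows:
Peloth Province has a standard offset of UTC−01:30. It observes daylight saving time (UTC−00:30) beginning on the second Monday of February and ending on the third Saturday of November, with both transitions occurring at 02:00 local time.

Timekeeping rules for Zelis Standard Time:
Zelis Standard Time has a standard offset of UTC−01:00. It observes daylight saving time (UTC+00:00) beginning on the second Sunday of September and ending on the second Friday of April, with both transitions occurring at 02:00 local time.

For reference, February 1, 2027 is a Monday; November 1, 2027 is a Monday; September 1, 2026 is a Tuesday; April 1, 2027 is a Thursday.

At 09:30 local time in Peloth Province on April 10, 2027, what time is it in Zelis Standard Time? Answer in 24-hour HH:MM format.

09:00

1 February 2027 is a Monday, so the first Monday is February 1 and the second is February 8.
1 November 2027 is a Monday, so the first Saturday is November 6 and the third is November 20.
April 10, 2027 falls between 8 February and 20 November, so daylight saving is in effect and Peloth Province is at UTC−00:30.
09:30 Peloth Province + 0h30m = 10:00 UTC.
1 September 2026 is a Tuesday, so the first Sunday is September 6 and the second is September 13.
1 April 2027 is a Thursday, so the first Friday is April 2 and the second is April 9.
At the standard offset (UTC−01:00), 10:00 UTC − 1h = 09:00 Zelis Standard Time standard time.
Daylight saving runs 13 September 2026 – 9 April 2027; the standard-time date in Zelis Standard Time, April 10, 2027, is outside that window, so Zelis Standard Time is on standard time at UTC−01:00.
10:00 UTC − 1h = 09:00 Zelis Standard Time.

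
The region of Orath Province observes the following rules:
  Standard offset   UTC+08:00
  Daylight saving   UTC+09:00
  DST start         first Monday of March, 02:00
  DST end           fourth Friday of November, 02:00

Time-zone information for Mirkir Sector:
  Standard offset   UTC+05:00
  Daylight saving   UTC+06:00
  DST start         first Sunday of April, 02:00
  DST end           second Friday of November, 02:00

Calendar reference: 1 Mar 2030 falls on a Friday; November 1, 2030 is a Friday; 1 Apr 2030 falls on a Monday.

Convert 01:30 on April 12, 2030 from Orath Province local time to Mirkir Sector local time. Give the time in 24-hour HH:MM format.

22:30

1 March 2030 is a Friday, so the first Monday is March 4.
1 November 2030 is a Friday, so the first Friday is November 1 and the fourth is November 22.
April 12, 2030 falls between 4 March and 22 November, so daylight saving is in effect and Orath Province is at UTC+09:00.
01:30 Orath Province − 9h = 16:30 UTC (rolling into the previous day, 11 April 2030).
1 April 2030 is a Monday, so the first Sunday is April 7.
1 November 2030 is a Friday, so the first Friday is November 1 and the second is November 8.
At the standard offset (UTC+05:00), 16:30 UTC + 5h = 21:30 Mirkir Sector standard time.
Daylight saving runs 7 April – 8 November; the standard-time date in Mirkir Sector, April 11, 2030, is inside that window, so Mirkir Sector is at UTC+06:00.
16:30 UTC + 6h = 22:30 Mirkir Sector.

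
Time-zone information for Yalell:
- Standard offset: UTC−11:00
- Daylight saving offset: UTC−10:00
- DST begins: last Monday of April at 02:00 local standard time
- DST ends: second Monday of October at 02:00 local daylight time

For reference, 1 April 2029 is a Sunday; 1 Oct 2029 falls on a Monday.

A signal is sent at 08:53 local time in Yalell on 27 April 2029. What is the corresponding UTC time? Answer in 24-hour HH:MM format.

19:53

1 April 2029 is a Sunday, so Mondays fall on 2, 9, 16, 23, 30; the last is April 30.
1 October 2029 is a Monday, so the first Monday is October 1 and the second is October 8.
27 April 2029 is outside the daylight-saving period (30 April – 8 October), so Yalell is on standard time, UTC−11:00.
08:53 local + 11h = 19:53 UTC.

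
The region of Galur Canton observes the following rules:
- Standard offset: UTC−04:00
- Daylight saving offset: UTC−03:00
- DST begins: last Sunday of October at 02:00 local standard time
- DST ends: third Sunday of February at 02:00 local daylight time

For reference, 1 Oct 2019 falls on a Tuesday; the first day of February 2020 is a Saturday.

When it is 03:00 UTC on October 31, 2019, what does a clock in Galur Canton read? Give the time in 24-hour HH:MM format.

1 October 2019 is a Tuesday, so Sundays fall on 6, 13, 20, 27; the last is October 27.
1 February 2020 is a Saturday, so the first Sunday is February 2 and the third is February 16.
At the standard offset (UTC−04:00), 03:00 UTC − 4h = 23:00 Galur Canton standard time (rolling into the previous day, 30 October 2019).
The standard-time date in Galur Canton, October 30, 2019, lies within the daylight-saving period (27 October 2019 – 16 February 2020), so Galur Canton is on daylight time, UTC−03:00.
03:00 UTC − 3h = 00:00 local.

00:00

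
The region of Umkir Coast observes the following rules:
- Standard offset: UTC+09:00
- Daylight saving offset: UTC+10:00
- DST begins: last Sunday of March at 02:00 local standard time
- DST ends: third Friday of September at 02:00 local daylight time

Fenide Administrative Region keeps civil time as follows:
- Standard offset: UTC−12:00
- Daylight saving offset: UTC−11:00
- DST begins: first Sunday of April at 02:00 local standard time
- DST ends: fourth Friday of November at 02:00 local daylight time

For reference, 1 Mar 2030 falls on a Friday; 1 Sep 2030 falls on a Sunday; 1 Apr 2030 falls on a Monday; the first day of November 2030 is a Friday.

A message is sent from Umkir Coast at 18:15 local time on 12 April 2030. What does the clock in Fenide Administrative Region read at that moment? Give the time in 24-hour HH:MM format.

1 March 2030 is a Friday, so Sundays fall on 3, 10, 17, 24, 31; the last is March 31.
1 September 2030 is a Sunday, so the first Friday is September 6 and the third is September 20.
12 April 2030 falls between 31 March and 20 September, so daylight saving is in effect and Umkir Coast is at UTC+10:00.
18:15 Umkir Coast − 10h = 08:15 UTC.
1 April 2030 is a Monday, so the first Sunday is April 7.
1 November 2030 is a Friday, so the first Friday is November 1 and the fourth is November 22.
At the standard offset (UTC−12:00), 08:15 UTC − 12h = 20:15 Fenide Administrative Region standard time (rolling into the previous day, 11 April 2030).
The standard-time date in Fenide Administrative Region, 11 April 2030, falls between 7 April and 22 November, so daylight saving is in effect and Fenide Administrative Region is at UTC−11:00.
08:15 UTC − 11h = 21:15 Fenide Administrative Region (rolling into the previous day, 11 April 2030).

21:15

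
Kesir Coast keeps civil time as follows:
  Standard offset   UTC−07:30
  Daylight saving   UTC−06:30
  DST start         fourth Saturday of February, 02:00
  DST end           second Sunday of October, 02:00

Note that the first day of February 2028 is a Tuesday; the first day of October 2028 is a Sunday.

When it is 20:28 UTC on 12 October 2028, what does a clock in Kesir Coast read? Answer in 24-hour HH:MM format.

12:58

1 February 2028 is a Tuesday, so the first Saturday is February 5 and the fourth is February 26.
1 October 2028 is a Sunday, so the first Sunday is October 1 and the second is October 8.
At the standard offset (UTC−07:30), 20:28 UTC − 7h30m = 12:58 Kesir Coast standard time.
The standard-time date in Kesir Coast, 12 October 2028, does not fall between 26 February and 8 October, so daylight saving is not in effect and Kesir Coast is at UTC−07:30.
20:28 UTC − 7h30m = 12:58 local.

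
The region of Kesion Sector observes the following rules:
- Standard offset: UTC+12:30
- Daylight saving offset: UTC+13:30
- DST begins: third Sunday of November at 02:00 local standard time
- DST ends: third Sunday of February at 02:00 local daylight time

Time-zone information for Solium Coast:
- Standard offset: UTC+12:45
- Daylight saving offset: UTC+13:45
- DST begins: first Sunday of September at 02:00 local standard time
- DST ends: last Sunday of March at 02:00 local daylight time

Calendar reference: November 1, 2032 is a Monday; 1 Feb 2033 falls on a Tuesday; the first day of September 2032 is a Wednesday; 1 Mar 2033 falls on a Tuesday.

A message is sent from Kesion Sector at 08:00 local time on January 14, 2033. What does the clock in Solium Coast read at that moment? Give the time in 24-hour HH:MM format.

08:15

1 November 2032 is a Monday, so the first Sunday is November 7 and the third is November 21.
1 February 2033 is a Tuesday, so the first Sunday is February 6 and the third is February 20.
Daylight saving runs 21 November 2032 – 20 February 2033; January 14, 2033 is inside that window, so Kesion Sector is at UTC+13:30.
08:00 Kesion Sector − 13h30m = 18:30 UTC (rolling into the previous day, 13 January 2033).
1 September 2032 is a Wednesday, so the first Sunday is September 5.
1 March 2033 is a Tuesday, so Sundays fall on 6, 13, 20, 27; the last is March 27.
At the standard offset (UTC+12:45), 18:30 UTC + 12h45m = 07:15 Solium Coast standard time (rolling into the next day, 14 January 2033).
The standard-time date in Solium Coast, January 14, 2033, lies within the daylight-saving period (5 September 2032 – 27 March 2033), so Solium Coast is on daylight time, UTC+13:45.
18:30 UTC + 13h45m = 08:15 Solium Coast (rolling into the next day, 14 January 2033).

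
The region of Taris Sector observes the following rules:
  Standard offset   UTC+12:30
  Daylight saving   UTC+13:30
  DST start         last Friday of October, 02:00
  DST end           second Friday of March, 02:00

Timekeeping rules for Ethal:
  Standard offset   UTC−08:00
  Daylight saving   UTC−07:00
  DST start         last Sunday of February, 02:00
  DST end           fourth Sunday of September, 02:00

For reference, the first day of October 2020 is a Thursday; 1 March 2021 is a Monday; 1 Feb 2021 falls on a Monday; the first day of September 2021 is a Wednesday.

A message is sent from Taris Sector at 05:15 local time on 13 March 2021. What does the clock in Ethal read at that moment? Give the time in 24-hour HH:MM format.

09:45

1 October 2020 is a Thursday, so Fridays fall on 2, 9, 16, 23, 30; the last is October 30.
1 March 2021 is a Monday, so the first Friday is March 5 and the second is March 12.
13 March 2021 is outside the daylight-saving period (30 October 2020 – 12 March 2021), so Taris Sector is on standard time, UTC+12:30.
05:15 Taris Sector − 12h30m = 16:45 UTC (rolling into the previous day, 12 March 2021).
1 February 2021 is a Monday, so Sundays fall on 7, 14, 21, 28; the last is February 28.
1 September 2021 is a Wednesday, so the first Sunday is September 5 and the fourth is September 26.
At the standard offset (UTC−08:00), 16:45 UTC − 8h = 08:45 Ethal standard time.
The standard-time date in Ethal, 12 March 2021, falls between 28 February and 26 September, so daylight saving is in effect and Ethal is at UTC−07:00.
16:45 UTC − 7h = 09:45 Ethal.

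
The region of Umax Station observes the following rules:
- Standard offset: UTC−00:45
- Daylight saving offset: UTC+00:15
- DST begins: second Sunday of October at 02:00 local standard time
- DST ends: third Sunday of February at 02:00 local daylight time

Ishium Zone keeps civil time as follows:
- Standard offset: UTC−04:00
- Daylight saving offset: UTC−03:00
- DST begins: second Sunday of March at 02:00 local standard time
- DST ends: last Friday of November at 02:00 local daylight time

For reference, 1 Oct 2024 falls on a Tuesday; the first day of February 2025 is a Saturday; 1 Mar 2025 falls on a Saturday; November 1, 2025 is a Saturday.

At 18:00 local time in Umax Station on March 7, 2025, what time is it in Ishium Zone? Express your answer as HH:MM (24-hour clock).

1 October 2024 is a Tuesday, so the first Sunday is October 6 and the second is October 13.
1 February 2025 is a Saturday, so the first Sunday is February 2 and the third is February 16.
March 7, 2025 does not fall between 13 October 2024 and 16 February 2025, so daylight saving is not in effect and Umax Station is at UTC−00:45.
18:00 Umax Station + 0h45m = 18:45 UTC.
1 March 2025 is a Saturday, so the first Sunday is March 2 and the second is March 9.
1 November 2025 is a Saturday, so Fridays fall on 7, 14, 21, 28; the last is November 28.
At the standard offset (UTC−04:00), 18:45 UTC − 4h = 14:45 Ishium Zone standard time.
The standard-time date in Ishium Zone, March 7, 2025, does not fall between 9 March and 28 November, so daylight saving is not in effect and Ishium Zone is at UTC−04:00.
18:45 UTC − 4h = 14:45 Ishium Zone.

14:45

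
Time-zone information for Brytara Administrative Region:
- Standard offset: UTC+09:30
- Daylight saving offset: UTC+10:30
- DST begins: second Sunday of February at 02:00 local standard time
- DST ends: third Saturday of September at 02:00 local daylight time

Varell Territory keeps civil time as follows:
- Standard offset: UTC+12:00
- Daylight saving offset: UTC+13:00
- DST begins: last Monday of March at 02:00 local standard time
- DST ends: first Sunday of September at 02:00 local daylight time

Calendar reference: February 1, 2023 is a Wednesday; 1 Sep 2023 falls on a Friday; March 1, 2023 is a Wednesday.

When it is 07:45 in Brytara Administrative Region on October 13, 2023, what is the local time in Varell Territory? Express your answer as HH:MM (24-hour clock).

1 February 2023 is a Wednesday, so the first Sunday is February 5 and the second is February 12.
1 September 2023 is a Friday, so the first Saturday is September 2 and the third is September 16.
Daylight saving runs 12 February – 16 September; October 13, 2023 is outside that window, so Brytara Administrative Region is on standard time at UTC+09:30.
07:45 Brytara Administrative Region − 9h30m = 22:15 UTC (rolling into the previous day, 12 October 2023).
1 March 2023 is a Wednesday, so Mondays fall on 6, 13, 20, 27; the last is March 27.
1 September 2023 is a Friday, so the first Sunday is September 3.
At the standard offset (UTC+12:00), 22:15 UTC + 12h = 10:15 Varell Territory standard time (rolling into the next day, 13 October 2023).
The standard-time date in Varell Territory, October 13, 2023, does not fall between 27 March and 3 September, so daylight saving is not in effect and Varell Territory is at UTC+12:00.
22:15 UTC + 12h = 10:15 Varell Territory (rolling into the next day, 13 October 2023).

10:15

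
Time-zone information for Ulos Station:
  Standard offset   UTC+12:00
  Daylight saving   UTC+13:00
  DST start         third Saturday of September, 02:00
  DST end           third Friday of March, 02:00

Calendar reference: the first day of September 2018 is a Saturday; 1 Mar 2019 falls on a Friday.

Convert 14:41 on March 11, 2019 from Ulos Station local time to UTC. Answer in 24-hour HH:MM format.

1 September 2018 is a Saturday, so the first Saturday is September 1 and the third is September 15.
1 March 2019 is a Friday, so the first Friday is March 1 and the third is March 15.
March 11, 2019 falls between 15 September 2018 and 15 March 2019, so daylight saving is in effect and Ulos Station is at UTC+13:00.
14:41 local − 13h = 01:41 UTC.

01:41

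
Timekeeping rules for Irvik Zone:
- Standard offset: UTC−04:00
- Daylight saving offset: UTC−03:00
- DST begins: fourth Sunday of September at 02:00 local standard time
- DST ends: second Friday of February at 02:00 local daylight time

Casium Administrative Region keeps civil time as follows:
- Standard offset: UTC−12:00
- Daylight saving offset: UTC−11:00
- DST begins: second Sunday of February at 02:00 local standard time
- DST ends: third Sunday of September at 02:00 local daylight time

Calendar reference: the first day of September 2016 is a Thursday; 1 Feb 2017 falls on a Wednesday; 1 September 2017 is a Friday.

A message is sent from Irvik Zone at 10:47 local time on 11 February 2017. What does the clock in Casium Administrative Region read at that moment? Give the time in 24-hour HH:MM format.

02:47

1 September 2016 is a Thursday, so the first Sunday is September 4 and the fourth is September 25.
1 February 2017 is a Wednesday, so the first Friday is February 3 and the second is February 10.
11 February 2017 does not fall between 25 September 2016 and 10 February 2017, so daylight saving is not in effect and Irvik Zone is at UTC−04:00.
10:47 Irvik Zone + 4h = 14:47 UTC.
1 February 2017 is a Wednesday, so the first Sunday is February 5 and the second is February 12.
1 September 2017 is a Friday, so the first Sunday is September 3 and the third is September 17.
At the standard offset (UTC−12:00), 14:47 UTC − 12h = 02:47 Casium Administrative Region standard time.
The standard-time date in Casium Administrative Region, 11 February 2017, is outside the daylight-saving period (12 February – 17 September), so Casium Administrative Region is on standard time, UTC−12:00.
14:47 UTC − 12h = 02:47 Casium Administrative Region.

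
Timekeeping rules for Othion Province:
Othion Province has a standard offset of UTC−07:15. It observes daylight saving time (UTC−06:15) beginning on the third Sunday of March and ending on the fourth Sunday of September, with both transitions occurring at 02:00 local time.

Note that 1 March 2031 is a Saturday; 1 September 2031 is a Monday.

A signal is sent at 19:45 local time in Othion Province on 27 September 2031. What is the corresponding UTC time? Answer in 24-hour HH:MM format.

1 March 2031 is a Saturday, so the first Sunday is March 2 and the third is March 16.
1 September 2031 is a Monday, so the first Sunday is September 7 and the fourth is September 28.
27 September 2031 lies within the daylight-saving period (16 March – 28 September), so Othion Province is on daylight time, UTC−06:15.
19:45 local + 6h15m = 02:00 UTC (rolling into the next day, 28 September 2031).

02:00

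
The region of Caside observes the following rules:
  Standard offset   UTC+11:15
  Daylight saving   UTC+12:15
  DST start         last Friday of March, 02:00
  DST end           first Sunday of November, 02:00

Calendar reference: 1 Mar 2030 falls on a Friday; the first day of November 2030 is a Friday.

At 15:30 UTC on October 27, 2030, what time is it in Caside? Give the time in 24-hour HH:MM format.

1 March 2030 is a Friday, so Fridays fall on 1, 8, 15, 22, 29; the last is March 29.
1 November 2030 is a Friday, so the first Sunday is November 3.
At the standard offset (UTC+11:15), 15:30 UTC + 11h15m = 02:45 Caside standard time (rolling into the next day, 28 October 2030).
The standard-time date in Caside, October 28, 2030, falls between 29 March and 3 November, so daylight saving is in effect and Caside is at UTC+12:15.
15:30 UTC + 12h15m = 03:45 local (rolling into the next day, 28 October 2030).

03:45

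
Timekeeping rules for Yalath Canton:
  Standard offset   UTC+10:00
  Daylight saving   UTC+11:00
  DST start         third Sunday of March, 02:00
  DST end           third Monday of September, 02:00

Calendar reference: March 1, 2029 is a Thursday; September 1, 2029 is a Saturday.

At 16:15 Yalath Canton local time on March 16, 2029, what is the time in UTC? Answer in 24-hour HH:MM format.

06:15

1 March 2029 is a Thursday, so the first Sunday is March 4 and the third is March 18.
1 September 2029 is a Saturday, so the first Monday is September 3 and the third is September 17.
March 16, 2029 does not fall between 18 March and 17 September, so daylight saving is not in effect and Yalath Canton is at UTC+10:00.
16:15 local − 10h = 06:15 UTC.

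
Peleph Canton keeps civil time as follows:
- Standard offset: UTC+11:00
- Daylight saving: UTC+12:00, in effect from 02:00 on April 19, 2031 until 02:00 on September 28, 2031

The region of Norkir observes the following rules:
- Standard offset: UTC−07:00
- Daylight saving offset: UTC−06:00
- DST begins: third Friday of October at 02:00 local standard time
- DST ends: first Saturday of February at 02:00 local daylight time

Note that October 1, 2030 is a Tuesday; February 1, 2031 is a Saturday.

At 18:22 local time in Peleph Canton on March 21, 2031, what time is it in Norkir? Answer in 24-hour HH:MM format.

00:22

March 21, 2031 does not fall between 19 April and 28 September, so daylight saving is not in effect and Peleph Canton is at UTC+11:00.
18:22 Peleph Canton − 11h = 07:22 UTC.
1 October 2030 is a Tuesday, so the first Friday is October 4 and the third is October 18.
1 February 2031 is a Saturday, so the first Saturday is February 1.
At the standard offset (UTC−07:00), 07:22 UTC − 7h = 00:22 Norkir standard time.
The standard-time date in Norkir, March 21, 2031, is outside the daylight-saving period (18 October 2030 – 1 February 2031), so Norkir is on standard time, UTC−07:00.
07:22 UTC − 7h = 00:22 Norkir.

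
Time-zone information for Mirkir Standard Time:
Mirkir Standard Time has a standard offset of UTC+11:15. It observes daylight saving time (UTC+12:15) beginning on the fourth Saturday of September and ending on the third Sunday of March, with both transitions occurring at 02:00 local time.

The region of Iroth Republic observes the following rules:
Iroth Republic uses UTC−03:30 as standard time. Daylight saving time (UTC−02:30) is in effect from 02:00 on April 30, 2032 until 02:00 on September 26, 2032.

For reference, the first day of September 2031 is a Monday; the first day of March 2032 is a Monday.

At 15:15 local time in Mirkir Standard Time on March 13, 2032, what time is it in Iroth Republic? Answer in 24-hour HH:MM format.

1 September 2031 is a Monday, so the first Saturday is September 6 and the fourth is September 27.
1 March 2032 is a Monday, so the first Sunday is March 7 and the third is March 21.
March 13, 2032 lies within the daylight-saving period (27 September 2031 – 21 March 2032), so Mirkir Standard Time is on daylight time, UTC+12:15.
15:15 Mirkir Standard Time − 12h15m = 03:00 UTC.
At the standard offset (UTC−03:30), 03:00 UTC − 3h30m = 23:30 Iroth Republic standard time (rolling into the previous day, 12 March 2032).
Daylight saving runs 30 April – 26 September; the standard-time date in Iroth Republic, March 12, 2032, is outside that window, so Iroth Republic is on standard time at UTC−03:30.
03:00 UTC − 3h30m = 23:30 Iroth Republic (rolling into the previous day, 12 March 2032).

23:30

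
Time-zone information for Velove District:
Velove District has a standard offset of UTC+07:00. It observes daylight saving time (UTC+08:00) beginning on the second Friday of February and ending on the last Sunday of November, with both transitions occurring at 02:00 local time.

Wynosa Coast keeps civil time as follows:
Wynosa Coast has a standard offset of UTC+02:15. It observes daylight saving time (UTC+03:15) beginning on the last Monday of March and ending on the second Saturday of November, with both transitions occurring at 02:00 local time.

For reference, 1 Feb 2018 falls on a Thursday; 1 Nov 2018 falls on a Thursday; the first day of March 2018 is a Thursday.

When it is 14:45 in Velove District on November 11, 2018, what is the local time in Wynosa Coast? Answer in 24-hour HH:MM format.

1 February 2018 is a Thursday, so the first Friday is February 2 and the second is February 9.
1 November 2018 is a Thursday, so Sundays fall on 4, 11, 18, 25; the last is November 25.
November 11, 2018 falls between 9 February and 25 November, so daylight saving is in effect and Velove District is at UTC+08:00.
14:45 Velove District − 8h = 06:45 UTC.
1 March 2018 is a Thursday, so Mondays fall on 5, 12, 19, 26; the last is March 26.
1 November 2018 is a Thursday, so the first Saturday is November 3 and the second is November 10.
At the standard offset (UTC+02:15), 06:45 UTC + 2h15m = 09:00 Wynosa Coast standard time.
The standard-time date in Wynosa Coast, November 11, 2018, does not fall between 26 March and 10 November, so daylight saving is not in effect and Wynosa Coast is at UTC+02:15.
06:45 UTC + 2h15m = 09:00 Wynosa Coast.

09:00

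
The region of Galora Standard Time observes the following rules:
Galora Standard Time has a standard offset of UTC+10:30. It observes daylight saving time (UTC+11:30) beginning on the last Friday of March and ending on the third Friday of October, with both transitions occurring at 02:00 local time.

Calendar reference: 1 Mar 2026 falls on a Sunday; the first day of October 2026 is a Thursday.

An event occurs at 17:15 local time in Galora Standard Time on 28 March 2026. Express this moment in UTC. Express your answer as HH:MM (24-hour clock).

05:45

1 March 2026 is a Sunday, so Fridays fall on 6, 13, 20, 27; the last is March 27.
1 October 2026 is a Thursday, so the first Friday is October 2 and the third is October 16.
Daylight saving runs 27 March – 16 October; 28 March 2026 is inside that window, so Galora Standard Time is at UTC+11:30.
17:15 local − 11h30m = 05:45 UTC.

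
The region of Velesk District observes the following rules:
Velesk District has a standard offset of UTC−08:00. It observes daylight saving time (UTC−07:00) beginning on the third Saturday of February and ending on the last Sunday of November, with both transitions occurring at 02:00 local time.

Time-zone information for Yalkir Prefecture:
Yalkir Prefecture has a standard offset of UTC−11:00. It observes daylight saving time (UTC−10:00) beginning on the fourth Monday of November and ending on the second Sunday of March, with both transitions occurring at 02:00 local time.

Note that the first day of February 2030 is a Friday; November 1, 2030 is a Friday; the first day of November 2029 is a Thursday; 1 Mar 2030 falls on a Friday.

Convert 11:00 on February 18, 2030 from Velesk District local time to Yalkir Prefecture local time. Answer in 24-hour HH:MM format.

08:00

1 February 2030 is a Friday, so the first Saturday is February 2 and the third is February 16.
1 November 2030 is a Friday, so Sundays fall on 3, 10, 17, 24; the last is November 24.
Daylight saving runs 16 February – 24 November; February 18, 2030 is inside that window, so Velesk District is at UTC−07:00.
11:00 Velesk District + 7h = 18:00 UTC.
1 November 2029 is a Thursday, so the first Monday is November 5 and the fourth is November 26.
1 March 2030 is a Friday, so the first Sunday is March 3 and the second is March 10.
At the standard offset (UTC−11:00), 18:00 UTC − 11h = 07:00 Yalkir Prefecture standard time.
The standard-time date in Yalkir Prefecture, February 18, 2030, falls between 26 November 2029 and 10 March 2030, so daylight saving is in effect and Yalkir Prefecture is at UTC−10:00.
18:00 UTC − 10h = 08:00 Yalkir Prefecture.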